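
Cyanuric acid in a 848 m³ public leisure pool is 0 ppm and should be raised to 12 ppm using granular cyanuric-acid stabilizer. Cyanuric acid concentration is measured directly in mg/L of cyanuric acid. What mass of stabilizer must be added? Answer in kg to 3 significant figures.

10.2 kg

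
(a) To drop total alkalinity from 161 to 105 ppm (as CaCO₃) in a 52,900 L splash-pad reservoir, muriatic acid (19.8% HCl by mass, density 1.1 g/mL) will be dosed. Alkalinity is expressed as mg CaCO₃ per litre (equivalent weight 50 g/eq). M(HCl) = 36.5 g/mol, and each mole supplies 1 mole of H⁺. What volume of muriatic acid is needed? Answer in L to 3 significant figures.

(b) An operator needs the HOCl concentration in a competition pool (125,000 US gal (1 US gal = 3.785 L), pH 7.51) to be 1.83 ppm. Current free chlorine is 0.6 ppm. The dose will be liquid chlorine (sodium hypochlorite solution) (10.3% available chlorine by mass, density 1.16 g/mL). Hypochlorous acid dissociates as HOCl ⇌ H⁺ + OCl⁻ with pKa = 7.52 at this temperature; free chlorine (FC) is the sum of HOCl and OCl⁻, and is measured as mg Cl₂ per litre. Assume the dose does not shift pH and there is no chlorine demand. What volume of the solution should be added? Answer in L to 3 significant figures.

(a) 9.93 L; (b) 12.0 L

(a) Alkalinity to neutralize: (161 − 105) = 56 mg/L as CaCO₃ × 52,900 L = 2962 g as CaCO₃.
(a) Equivalents of H⁺ required: 2962 ÷ 50 g/eq = 59.25 eq = 59.25 mol HCl.
(a) Mass of HCl: 59.25 × 36.5 = 2163 g.
(a) Mass of 19.8% solution: 2163 / 0.198 = 10,920 g.
(a) Volume: 10,920 g ÷ 1.1 g/mL = 9929 mL.

(b) Volume: 125,000 US gal × 3.785 L/gal = 473,125 L.
(b) [OCl⁻]/[HOCl] = 10^(pH − pKa) = 10^(7.51 − 7.52) = 0.9772; fraction as HOCl = 1/(1 + 0.9772) = 0.5058.
(b) Free chlorine required for 1.83 ppm HOCl: 1.83 / 0.5058 = 3.618 ppm.
(b) FC to add: 3.618 − 0.6 = 3.018 mg/L as Cl₂.
(b) Cl₂ equivalent: 3.018 mg/L × 473,125 L = 1428 g.
(b) Product at 10.3% available Cl: 1428 / 0.103 = 13,860 g.
(b) Volume: 13,860 g ÷ 1.16 g/mL = 11,950 mL.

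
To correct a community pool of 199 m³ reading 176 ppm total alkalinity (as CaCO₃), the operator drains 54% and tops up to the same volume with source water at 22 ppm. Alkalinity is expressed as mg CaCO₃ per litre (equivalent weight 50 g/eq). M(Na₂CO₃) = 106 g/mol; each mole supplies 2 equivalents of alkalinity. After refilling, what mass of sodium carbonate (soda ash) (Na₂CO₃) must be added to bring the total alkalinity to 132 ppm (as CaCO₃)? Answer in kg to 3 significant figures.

Volume: 199 m³ = 199,000 L.
After draining 54% and refilling: 176 × 0.46 + 22 × 0.54 = 92.84 ppm.
Deficit to target: 132 − 92.84 = 39.16 mg/L.
As CaCO₃: 39.16 mg/L × 199,000 L = 7793 g; ÷ 50 g/eq ÷ 2 = 77.93 mol Na₂CO₃.
Mass: 77.93 × 106 = 8260 g.

8.26 kg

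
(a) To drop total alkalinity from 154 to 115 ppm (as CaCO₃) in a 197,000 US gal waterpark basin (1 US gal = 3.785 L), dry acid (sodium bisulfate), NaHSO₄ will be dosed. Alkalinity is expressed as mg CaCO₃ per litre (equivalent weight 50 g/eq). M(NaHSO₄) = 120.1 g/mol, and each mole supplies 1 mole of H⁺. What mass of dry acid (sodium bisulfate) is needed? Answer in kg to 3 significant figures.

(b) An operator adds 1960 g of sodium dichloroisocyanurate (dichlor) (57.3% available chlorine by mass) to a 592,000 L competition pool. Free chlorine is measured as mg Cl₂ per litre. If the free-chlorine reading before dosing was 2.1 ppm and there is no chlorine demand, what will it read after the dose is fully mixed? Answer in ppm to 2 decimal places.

(a) 69.9 kg; (b) 4.00 ppm

(a) Volume: 197,000 US gal × 3.785 L/gal = 745,645 L.
(a) Alkalinity to neutralize: (154 − 115) = 39 mg/L as CaCO₃ × 745,645 L = 29,080 g as CaCO₃.
(a) Equivalents of H⁺ required: 29,080 ÷ 50 g/eq = 581.6 eq = 581.6 mol NaHSO₄.
(a) Mass of NaHSO₄: 581.6 × 120.1 = 69,850 g.

(b) Available chlorine delivered: 1960 g × 0.573 = 1123 g as Cl₂.
(b) Concentration rise: 1123 g / 592,000 L = 1.897 mg/L = 1.90 ppm.
(b) Final FC: 2.1 + 1.90 = 4.00 ppm.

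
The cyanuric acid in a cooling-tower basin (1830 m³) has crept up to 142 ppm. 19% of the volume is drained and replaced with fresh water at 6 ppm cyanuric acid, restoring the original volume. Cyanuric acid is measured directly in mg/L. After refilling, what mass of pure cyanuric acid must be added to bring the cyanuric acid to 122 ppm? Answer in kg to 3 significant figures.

10.7 kg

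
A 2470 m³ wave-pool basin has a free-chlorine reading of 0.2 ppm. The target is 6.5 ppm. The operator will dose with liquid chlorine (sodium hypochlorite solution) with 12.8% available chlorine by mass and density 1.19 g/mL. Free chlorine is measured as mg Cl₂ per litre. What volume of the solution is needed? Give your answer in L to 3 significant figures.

Volume: 2470 m³ = 2,470,000 L.
Chlorine deficit: 6.5 − 0.2 = 6.3 ppm = 6.3 mg/L as Cl₂.
Cl₂ equivalent needed: 6.3 mg/L × 2,470,000 L = 15,560,000 mg = 15,560 g.
Product at 12.8% available chlorine: 15,560 / 0.128 = 121,600 g.
Volume at density 1.19 g/mL: 121,600 g ÷ 1.19 g/mL = 102,200 mL.

102 L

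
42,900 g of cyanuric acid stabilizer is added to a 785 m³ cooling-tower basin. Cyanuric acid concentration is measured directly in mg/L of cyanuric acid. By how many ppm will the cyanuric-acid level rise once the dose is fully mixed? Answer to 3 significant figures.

Volume: 785 m³ = 785,000 L.
Rise: 42,900 g / 785,000 L × 1000 = 54.65 mg/L.

54.6 ppm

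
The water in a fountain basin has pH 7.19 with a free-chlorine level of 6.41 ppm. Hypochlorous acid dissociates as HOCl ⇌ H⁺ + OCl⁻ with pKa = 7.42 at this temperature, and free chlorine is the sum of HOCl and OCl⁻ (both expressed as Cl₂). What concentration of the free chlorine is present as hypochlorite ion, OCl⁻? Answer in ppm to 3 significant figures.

[OCl⁻]/[HOCl] = 10^(pH − pKa) = 10^(7.19 − 7.42) = 10^-0.23 = 0.5888.
Fraction as HOCl = 1 / (1 + 0.5888) = 0.6294.
OCl⁻ = (1 − 0.6294) × 6.41 ppm = 2.376 ppm.

2.38 ppm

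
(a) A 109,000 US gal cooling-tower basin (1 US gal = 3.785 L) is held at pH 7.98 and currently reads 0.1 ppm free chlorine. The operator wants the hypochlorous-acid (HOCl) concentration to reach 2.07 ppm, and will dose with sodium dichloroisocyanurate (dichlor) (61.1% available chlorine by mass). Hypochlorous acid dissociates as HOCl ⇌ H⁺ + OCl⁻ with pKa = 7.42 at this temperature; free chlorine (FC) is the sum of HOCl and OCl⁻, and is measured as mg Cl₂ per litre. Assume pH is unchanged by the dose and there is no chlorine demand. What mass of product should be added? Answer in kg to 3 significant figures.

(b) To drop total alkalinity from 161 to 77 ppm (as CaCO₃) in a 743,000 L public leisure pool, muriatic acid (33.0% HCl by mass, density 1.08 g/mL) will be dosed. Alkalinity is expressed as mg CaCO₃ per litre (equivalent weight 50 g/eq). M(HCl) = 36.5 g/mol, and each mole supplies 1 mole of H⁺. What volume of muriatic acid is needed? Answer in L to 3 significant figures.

(a) 6.41 kg; (b) 128 L

(a) Volume: 109,000 US gal × 3.785 L/gal = 412,565 L.
(a) [OCl⁻]/[HOCl] = 10^(pH − pKa) = 10^(7.98 − 7.42) = 3.631; fraction as HOCl = 1/(1 + 3.631) = 0.2159.
(a) Free chlorine required for 2.07 ppm HOCl: 2.07 / 0.2159 = 9.586 ppm.
(a) FC to add: 9.586 − 0.1 = 9.486 mg/L as Cl₂.
(a) Cl₂ equivalent: 9.486 mg/L × 412,565 L = 3913 g.
(a) Product at 61.1% available Cl: 3913 / 0.611 = 6405 g.

(b) Alkalinity to neutralize: (161 − 77) = 84 mg/L as CaCO₃ × 743,000 L = 62,410 g as CaCO₃.
(b) Equivalents of H⁺ required: 62,410 ÷ 50 g/eq = 1248 eq = 1248 mol HCl.
(b) Mass of HCl: 1248 × 36.5 = 45,560 g.
(b) Mass of 33.0% solution: 45,560 / 0.33 = 138,100 g.
(b) Volume: 138,100 g ÷ 1.08 g/mL = 127,800 mL.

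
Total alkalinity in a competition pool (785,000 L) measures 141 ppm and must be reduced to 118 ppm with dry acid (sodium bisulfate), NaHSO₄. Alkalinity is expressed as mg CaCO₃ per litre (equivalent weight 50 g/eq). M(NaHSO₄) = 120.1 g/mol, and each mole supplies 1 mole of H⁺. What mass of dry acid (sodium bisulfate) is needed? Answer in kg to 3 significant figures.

Alkalinity to neutralize: (141 − 118) = 23 mg/L as CaCO₃ × 785,000 L = 18,060 g as CaCO₃.
Equivalents of H⁺ required: 18,060 ÷ 50 g/eq = 361.1 eq = 361.1 mol NaHSO₄.
Mass of NaHSO₄: 361.1 × 120.1 = 43,370 g.

43.4 kg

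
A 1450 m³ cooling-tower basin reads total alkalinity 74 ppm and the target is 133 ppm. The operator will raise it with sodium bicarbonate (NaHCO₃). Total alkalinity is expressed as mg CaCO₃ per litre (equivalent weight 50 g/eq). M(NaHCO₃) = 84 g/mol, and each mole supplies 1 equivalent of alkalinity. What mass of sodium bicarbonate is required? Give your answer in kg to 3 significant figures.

144 kg

Volume: 1450 m³ = 1,450,000 L.
Alkalinity to add: (133 − 74) = 59 mg/L as CaCO₃ × 1,450,000 L = 85,550 g as CaCO₃.
Equivalents: 85,550 g ÷ 50 g/eq = 1711 eq.
NaHCO₃ supplies 1 eq per mole → 1711 mol.
Mass: 1711 mol × 84 g/mol = 143,700 g.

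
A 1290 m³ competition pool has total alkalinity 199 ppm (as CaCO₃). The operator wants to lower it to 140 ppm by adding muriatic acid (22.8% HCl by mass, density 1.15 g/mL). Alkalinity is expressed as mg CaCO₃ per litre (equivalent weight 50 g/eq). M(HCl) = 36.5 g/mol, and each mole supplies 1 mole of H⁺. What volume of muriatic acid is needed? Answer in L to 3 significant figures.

212 L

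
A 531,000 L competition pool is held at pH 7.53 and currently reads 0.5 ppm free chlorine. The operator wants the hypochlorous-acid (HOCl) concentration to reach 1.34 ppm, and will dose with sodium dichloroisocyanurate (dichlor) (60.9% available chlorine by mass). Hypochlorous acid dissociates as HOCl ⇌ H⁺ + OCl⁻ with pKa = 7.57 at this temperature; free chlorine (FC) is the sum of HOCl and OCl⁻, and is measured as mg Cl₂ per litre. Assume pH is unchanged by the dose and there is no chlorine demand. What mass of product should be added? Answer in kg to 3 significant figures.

1.80 kg

[OCl⁻]/[HOCl] = 10^(pH − pKa) = 10^(7.53 − 7.57) = 0.912; fraction as HOCl = 1/(1 + 0.912) = 0.523.
Free chlorine required for 1.34 ppm HOCl: 1.34 / 0.523 = 2.562 ppm.
FC to add: 2.562 − 0.5 = 2.062 mg/L as Cl₂.
Cl₂ equivalent: 2.062 mg/L × 531,000 L = 1095 g.
Product at 60.9% available Cl: 1095 / 0.609 = 1798 g.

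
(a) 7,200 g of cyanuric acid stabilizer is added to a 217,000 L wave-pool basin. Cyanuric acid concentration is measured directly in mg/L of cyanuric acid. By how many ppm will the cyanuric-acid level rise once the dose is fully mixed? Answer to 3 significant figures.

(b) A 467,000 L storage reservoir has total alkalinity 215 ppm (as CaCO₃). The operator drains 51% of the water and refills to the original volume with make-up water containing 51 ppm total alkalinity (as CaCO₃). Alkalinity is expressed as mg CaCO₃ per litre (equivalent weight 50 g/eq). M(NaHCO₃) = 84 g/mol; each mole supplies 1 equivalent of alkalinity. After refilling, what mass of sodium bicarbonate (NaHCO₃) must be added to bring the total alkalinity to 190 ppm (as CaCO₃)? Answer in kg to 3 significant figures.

(a) 33.2 ppm; (b) 46.0 kg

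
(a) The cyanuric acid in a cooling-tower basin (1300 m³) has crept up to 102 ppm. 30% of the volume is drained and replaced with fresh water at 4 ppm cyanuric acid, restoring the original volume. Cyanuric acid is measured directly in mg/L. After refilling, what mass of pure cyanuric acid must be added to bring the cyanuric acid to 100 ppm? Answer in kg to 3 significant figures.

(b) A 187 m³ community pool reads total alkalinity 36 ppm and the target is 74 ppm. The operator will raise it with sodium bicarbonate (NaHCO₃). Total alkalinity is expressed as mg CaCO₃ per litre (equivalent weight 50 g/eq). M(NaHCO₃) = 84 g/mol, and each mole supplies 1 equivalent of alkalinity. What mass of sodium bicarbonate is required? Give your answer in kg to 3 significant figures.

(a) Volume: 1300 m³ = 1,300,000 L.
(a) After draining 30% and refilling: 102 × 0.70 + 4 × 0.30 = 72.6 ppm.
(a) Deficit to target: 100 − 72.6 = 27.4 mg/L.
(a) Mass: 27.4 mg/L × 1,300,000 L = 35,620 g cyanuric acid.

(b) Volume: 187 m³ = 187,000 L.
(b) Alkalinity to add: (74 − 36) = 38 mg/L as CaCO₃ × 187,000 L = 7106 g as CaCO₃.
(b) Equivalents: 7106 g ÷ 50 g/eq = 142.1 eq.
(b) NaHCO₃ supplies 1 eq per mole → 142.1 mol.
(b) Mass: 142.1 mol × 84 g/mol = 11,940 g.

(a) 35.6 kg; (b) 11.9 kg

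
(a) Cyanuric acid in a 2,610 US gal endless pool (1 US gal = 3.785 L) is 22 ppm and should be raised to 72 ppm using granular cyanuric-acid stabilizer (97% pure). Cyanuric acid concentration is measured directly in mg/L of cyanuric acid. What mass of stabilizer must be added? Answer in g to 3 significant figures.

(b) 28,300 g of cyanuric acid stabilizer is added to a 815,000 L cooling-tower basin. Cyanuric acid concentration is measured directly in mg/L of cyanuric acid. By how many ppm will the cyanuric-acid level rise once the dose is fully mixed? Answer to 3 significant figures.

(a) 509 g; (b) 34.7 ppm

(a) Volume: 2,610 US gal × 3.785 L/gal = 9,879 L.
(a) CYA to add: (72 − 22) = 50 mg/L × 9,879 L = 493.9 g cyanuric acid.
(a) At 97% purity: 493.9 / 0.97 = 509.2 g product.

(b) Rise: 28,300 g / 815,000 L × 1000 = 34.72 mg/L.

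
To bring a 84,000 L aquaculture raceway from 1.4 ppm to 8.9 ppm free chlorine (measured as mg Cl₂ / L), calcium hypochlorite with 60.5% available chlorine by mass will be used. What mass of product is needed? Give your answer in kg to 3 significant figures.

1.04 kg

Chlorine deficit: 8.9 − 1.4 = 7.5 ppm = 7.5 mg/L as Cl₂.
Cl₂ equivalent needed: 7.5 mg/L × 84,000 L = 630,000 mg = 630 g.
Product at 60.5% available chlorine: 630 / 0.605 = 1041 g.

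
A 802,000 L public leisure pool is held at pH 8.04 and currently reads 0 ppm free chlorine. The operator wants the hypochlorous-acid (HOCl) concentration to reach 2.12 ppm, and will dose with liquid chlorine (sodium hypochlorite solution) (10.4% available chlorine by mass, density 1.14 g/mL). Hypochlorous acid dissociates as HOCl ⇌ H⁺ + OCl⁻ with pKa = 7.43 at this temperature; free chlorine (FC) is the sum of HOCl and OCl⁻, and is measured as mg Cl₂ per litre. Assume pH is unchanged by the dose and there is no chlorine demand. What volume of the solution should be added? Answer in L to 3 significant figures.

72.8 L

[OCl⁻]/[HOCl] = 10^(pH − pKa) = 10^(8.04 − 7.43) = 4.074; fraction as HOCl = 1/(1 + 4.074) = 0.1971.
Free chlorine required for 2.12 ppm HOCl: 2.12 / 0.1971 = 10.76 ppm.
FC to add: 10.76 − 0 = 10.76 mg/L as Cl₂.
Cl₂ equivalent: 10.76 mg/L × 802,000 L = 8627 g.
Product at 10.4% available Cl: 8627 / 0.104 = 82,950 g.
Volume: 82,950 g ÷ 1.14 g/mL = 72,760 mL.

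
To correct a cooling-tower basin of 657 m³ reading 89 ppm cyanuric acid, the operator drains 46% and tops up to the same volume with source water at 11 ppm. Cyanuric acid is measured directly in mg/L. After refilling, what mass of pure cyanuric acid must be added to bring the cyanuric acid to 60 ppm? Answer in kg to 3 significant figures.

Volume: 657 m³ = 657,000 L.
After draining 46% and refilling: 89 × 0.54 + 11 × 0.46 = 53.12 ppm.
Deficit to target: 60 − 53.12 = 6.88 mg/L.
Mass: 6.88 mg/L × 657,000 L = 4520 g cyanuric acid.

4.52 kg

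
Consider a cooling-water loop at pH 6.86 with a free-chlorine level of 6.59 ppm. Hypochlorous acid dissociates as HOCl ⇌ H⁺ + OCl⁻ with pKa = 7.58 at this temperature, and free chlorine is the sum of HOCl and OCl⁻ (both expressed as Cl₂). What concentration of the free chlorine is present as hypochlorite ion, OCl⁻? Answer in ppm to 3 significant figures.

1.05 ppm

[OCl⁻]/[HOCl] = 10^(pH − pKa) = 10^(6.86 − 7.58) = 10^-0.72 = 0.1905.
Fraction as HOCl = 1 / (1 + 0.1905) = 0.84.
OCl⁻ = (1 − 0.84) × 6.59 ppm = 1.055 ppm.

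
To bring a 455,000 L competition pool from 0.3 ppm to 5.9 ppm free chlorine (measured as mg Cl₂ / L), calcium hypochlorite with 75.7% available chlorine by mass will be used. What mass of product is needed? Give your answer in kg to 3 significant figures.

Chlorine deficit: 5.9 − 0.3 = 5.6 ppm = 5.6 mg/L as Cl₂.
Cl₂ equivalent needed: 5.6 mg/L × 455,000 L = 2,548,000 mg = 2548 g.
Product at 75.7% available chlorine: 2548 / 0.757 = 3366 g.

3.37 kg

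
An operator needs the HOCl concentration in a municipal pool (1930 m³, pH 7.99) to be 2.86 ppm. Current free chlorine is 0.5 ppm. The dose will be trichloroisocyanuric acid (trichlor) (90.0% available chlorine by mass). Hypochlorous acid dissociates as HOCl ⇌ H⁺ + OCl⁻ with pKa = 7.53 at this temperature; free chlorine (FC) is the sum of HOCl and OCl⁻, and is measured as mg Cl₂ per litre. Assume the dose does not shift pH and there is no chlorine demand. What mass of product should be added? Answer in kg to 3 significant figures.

Volume: 1930 m³ = 1,930,000 L.
[OCl⁻]/[HOCl] = 10^(pH − pKa) = 10^(7.99 − 7.53) = 2.884; fraction as HOCl = 1/(1 + 2.884) = 0.2575.
Free chlorine required for 2.86 ppm HOCl: 2.86 / 0.2575 = 11.11 ppm.
FC to add: 11.11 − 0.5 = 10.61 mg/L as Cl₂.
Cl₂ equivalent: 10.61 mg/L × 1,930,000 L = 20,470 g.
Product at 90.0% available Cl: 20,470 / 0.9 = 22,750 g.

22.7 kg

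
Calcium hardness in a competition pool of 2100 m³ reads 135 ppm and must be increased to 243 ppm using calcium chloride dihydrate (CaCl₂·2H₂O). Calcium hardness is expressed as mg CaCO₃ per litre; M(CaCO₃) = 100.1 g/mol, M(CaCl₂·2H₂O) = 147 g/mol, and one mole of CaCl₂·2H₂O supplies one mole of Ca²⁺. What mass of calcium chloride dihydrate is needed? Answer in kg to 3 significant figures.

Volume: 2100 m³ = 2,100,000 L.
Hardness to add: (243 − 135) = 108 mg/L as CaCO₃ × 2,100,000 L = 226,800 g as CaCO₃.
Moles of Ca²⁺ (1 mol Ca²⁺ ≡ 1 mol CaCO₃): 226,800 / 100.1 g/mol = 2266 mol.
Mass of CaCl₂·2H₂O: 2266 × 147 = 333,100 g.

333 kg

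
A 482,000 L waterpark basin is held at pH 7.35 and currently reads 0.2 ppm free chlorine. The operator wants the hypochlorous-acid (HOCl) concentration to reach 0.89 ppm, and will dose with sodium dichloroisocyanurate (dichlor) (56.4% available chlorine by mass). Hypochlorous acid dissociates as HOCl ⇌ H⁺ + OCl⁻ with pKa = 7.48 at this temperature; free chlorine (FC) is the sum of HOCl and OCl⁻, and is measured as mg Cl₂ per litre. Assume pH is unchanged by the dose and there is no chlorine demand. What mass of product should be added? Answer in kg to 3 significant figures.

[OCl⁻]/[HOCl] = 10^(pH − pKa) = 10^(7.35 − 7.48) = 0.7413; fraction as HOCl = 1/(1 + 0.7413) = 0.5743.
Free chlorine required for 0.89 ppm HOCl: 0.89 / 0.5743 = 1.55 ppm.
FC to add: 1.55 − 0.2 = 1.35 mg/L as Cl₂.
Cl₂ equivalent: 1.35 mg/L × 482,000 L = 650.6 g.
Product at 56.4% available Cl: 650.6 / 0.564 = 1154 g.

1.15 kg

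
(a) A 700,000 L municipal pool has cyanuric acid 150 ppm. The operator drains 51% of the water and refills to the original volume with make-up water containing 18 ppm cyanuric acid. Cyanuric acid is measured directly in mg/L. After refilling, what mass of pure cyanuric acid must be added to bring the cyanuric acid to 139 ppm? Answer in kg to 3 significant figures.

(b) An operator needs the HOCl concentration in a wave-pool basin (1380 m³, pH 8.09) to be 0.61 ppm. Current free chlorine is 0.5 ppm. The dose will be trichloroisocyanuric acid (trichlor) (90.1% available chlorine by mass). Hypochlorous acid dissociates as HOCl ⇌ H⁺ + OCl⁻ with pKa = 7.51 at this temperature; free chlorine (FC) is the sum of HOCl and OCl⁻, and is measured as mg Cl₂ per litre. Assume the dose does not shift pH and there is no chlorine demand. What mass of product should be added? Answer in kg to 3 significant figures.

(a) After draining 51% and refilling: 150 × 0.49 + 18 × 0.51 = 82.68 ppm.
(a) Deficit to target: 139 − 82.68 = 56.32 mg/L.
(a) Mass: 56.32 mg/L × 700,000 L = 39,420 g cyanuric acid.

(b) Volume: 1380 m³ = 1,380,000 L.
(b) [OCl⁻]/[HOCl] = 10^(pH − pKa) = 10^(8.09 − 7.51) = 3.802; fraction as HOCl = 1/(1 + 3.802) = 0.2083.
(b) Free chlorine required for 0.61 ppm HOCl: 0.61 / 0.2083 = 2.929 ppm.
(b) FC to add: 2.929 − 0.5 = 2.429 mg/L as Cl₂.
(b) Cl₂ equivalent: 2.429 mg/L × 1,380,000 L = 3352 g.
(b) Product at 90.1% available Cl: 3352 / 0.901 = 3721 g.

(a) 39.4 kg; (b) 3.72 kg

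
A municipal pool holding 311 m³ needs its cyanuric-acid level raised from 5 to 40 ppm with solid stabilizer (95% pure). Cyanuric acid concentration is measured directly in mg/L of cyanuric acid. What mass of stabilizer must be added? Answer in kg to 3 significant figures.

11.5 kg

Volume: 311 m³ = 311,000 L.
CYA to add: (40 − 5) = 35 mg/L × 311,000 L = 10,880 g cyanuric acid.
At 95% purity: 10,880 / 0.95 = 11,460 g product.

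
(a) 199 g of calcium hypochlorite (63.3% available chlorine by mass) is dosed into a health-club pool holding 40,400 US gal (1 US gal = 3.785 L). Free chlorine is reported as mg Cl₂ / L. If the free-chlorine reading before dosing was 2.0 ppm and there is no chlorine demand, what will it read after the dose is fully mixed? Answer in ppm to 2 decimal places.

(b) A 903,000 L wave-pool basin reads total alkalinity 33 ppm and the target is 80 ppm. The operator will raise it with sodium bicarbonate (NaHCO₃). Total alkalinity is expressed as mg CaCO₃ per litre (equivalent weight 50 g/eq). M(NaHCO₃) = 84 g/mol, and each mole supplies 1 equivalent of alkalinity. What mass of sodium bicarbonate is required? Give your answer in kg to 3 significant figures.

(a) Volume: 40,400 US gal × 3.785 L/gal = 152,914 L.
(a) Available chlorine delivered: 199 g × 0.633 = 126 g as Cl₂.
(a) Concentration rise: 126 g / 152,914 L = 0.8238 mg/L = 0.82 ppm.
(a) Final FC: 2.0 + 0.82 = 2.82 ppm.

(b) Alkalinity to add: (80 − 33) = 47 mg/L as CaCO₃ × 903,000 L = 42,440 g as CaCO₃.
(b) Equivalents: 42,440 g ÷ 50 g/eq = 848.8 eq.
(b) NaHCO₃ supplies 1 eq per mole → 848.8 mol.
(b) Mass: 848.8 mol × 84 g/mol = 71,300 g.

(a) 2.82 ppm; (b) 71.3 kg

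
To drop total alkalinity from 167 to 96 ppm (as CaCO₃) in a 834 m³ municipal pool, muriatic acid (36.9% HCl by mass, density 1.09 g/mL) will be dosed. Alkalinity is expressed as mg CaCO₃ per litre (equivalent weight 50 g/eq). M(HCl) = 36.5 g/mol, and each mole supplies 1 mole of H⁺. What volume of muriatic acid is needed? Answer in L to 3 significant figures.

107 L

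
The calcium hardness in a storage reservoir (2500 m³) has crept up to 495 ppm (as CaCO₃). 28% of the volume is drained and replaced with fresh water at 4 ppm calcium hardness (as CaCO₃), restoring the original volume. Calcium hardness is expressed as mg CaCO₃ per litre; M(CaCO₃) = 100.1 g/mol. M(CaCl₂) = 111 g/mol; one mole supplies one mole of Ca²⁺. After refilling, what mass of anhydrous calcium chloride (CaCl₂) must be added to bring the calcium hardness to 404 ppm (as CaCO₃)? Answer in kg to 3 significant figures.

129 kg

Volume: 2500 m³ = 2,500,000 L.
After draining 28% and refilling: 495 × 0.72 + 4 × 0.28 = 357.52 ppm.
Deficit to target: 404 − 357.52 = 46.48 mg/L.
As CaCO₃: 46.48 mg/L × 2,500,000 L = 116,200 g; ÷ 100.1 = 1161 mol Ca²⁺.
Mass: 1161 × 111 = 128,900 g.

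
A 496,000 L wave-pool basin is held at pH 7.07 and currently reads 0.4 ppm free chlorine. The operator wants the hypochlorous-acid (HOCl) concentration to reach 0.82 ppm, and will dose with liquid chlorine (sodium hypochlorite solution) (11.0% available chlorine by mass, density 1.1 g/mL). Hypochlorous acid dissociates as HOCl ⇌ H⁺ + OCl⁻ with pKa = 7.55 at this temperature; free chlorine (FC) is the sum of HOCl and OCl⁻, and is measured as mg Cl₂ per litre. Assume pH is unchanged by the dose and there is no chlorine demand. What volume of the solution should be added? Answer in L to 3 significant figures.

[OCl⁻]/[HOCl] = 10^(pH − pKa) = 10^(7.07 − 7.55) = 0.3311; fraction as HOCl = 1/(1 + 0.3311) = 0.7512.
Free chlorine required for 0.82 ppm HOCl: 0.82 / 0.7512 = 1.092 ppm.
FC to add: 1.092 − 0.4 = 0.6915 mg/L as Cl₂.
Cl₂ equivalent: 0.6915 mg/L × 496,000 L = 343 g.
Product at 11.0% available Cl: 343 / 0.11 = 3118 g.
Volume: 3118 g ÷ 1.1 g/mL = 2835 mL.

2.83 L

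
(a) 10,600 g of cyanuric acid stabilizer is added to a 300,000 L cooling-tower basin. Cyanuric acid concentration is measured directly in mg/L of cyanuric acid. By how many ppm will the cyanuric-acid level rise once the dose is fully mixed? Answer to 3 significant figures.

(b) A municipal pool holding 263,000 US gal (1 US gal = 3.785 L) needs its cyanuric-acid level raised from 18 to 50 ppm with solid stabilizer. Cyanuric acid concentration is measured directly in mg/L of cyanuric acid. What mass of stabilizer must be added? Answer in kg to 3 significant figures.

(a) Rise: 10,600 g / 300,000 L × 1000 = 35.33 mg/L.

(b) Volume: 263,000 US gal × 3.785 L/gal = 995,455 L.
(b) CYA to add: (50 − 18) = 32 mg/L × 995,455 L = 31,850 g cyanuric acid.

(a) 35.3 ppm; (b) 31.9 kg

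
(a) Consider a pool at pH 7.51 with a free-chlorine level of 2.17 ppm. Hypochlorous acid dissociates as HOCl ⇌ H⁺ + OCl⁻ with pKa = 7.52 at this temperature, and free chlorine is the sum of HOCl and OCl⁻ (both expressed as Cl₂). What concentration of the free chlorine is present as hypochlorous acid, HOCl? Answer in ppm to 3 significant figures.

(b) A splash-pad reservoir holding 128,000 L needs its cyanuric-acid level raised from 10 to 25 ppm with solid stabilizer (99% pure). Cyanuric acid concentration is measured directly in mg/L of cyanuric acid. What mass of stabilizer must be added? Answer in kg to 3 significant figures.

(a) [OCl⁻]/[HOCl] = 10^(pH − pKa) = 10^(7.51 − 7.52) = 10^-0.01 = 0.9772.
(a) Fraction as HOCl = 1 / (1 + 0.9772) = 0.5058.
(a) HOCl = 0.5058 × 2.17 ppm = 1.097 ppm.

(b) CYA to add: (25 − 10) = 15 mg/L × 128,000 L = 1920 g cyanuric acid.
(b) At 99% purity: 1920 / 0.99 = 1939 g product.

(a) 1.10 ppm; (b) 1.94 kg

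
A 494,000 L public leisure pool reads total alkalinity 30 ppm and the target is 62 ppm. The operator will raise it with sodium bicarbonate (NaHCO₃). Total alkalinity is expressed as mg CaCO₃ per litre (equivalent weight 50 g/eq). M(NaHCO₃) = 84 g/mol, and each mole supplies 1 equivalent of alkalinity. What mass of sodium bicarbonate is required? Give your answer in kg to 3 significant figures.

Alkalinity to add: (62 − 30) = 32 mg/L as CaCO₃ × 494,000 L = 15,810 g as CaCO₃.
Equivalents: 15,810 g ÷ 50 g/eq = 316.2 eq.
NaHCO₃ supplies 1 eq per mole → 316.2 mol.
Mass: 316.2 mol × 84 g/mol = 26,560 g.

26.6 kg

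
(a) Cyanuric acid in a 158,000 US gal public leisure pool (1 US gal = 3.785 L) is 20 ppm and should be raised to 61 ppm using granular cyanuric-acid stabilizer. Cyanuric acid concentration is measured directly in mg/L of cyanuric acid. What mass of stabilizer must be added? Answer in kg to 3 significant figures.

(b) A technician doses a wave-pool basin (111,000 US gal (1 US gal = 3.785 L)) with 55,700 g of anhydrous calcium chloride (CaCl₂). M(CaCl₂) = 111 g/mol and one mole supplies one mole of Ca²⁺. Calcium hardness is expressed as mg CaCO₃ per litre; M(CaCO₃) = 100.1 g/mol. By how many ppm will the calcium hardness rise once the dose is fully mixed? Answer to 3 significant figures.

(a) 24.5 kg; (b) 120 ppm

(a) Volume: 158,000 US gal × 3.785 L/gal = 598,030 L.
(a) CYA to add: (61 − 20) = 41 mg/L × 598,030 L = 24,520 g cyanuric acid.

(b) Volume: 111,000 US gal × 3.785 L/gal = 420,135 L.
(b) Moles of Ca²⁺: 55,700 g ÷ 111 g/mol = 501.8 mol.
(b) As CaCO₃: 501.8 mol × 100.1 g/mol = 50,230 g.
(b) Rise: 50,230 g / 420,135 L × 1000 = 119.6 mg/L.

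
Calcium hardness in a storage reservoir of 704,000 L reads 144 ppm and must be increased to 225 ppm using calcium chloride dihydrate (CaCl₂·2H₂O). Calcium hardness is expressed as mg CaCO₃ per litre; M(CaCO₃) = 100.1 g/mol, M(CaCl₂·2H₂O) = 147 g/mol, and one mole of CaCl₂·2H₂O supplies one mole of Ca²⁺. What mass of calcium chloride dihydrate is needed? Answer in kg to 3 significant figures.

Hardness to add: (225 − 144) = 81 mg/L as CaCO₃ × 704,000 L = 57,020 g as CaCO₃.
Moles of Ca²⁺ (1 mol Ca²⁺ ≡ 1 mol CaCO₃): 57,020 / 100.1 g/mol = 569.7 mol.
Mass of CaCl₂·2H₂O: 569.7 × 147 = 83,740 g.

83.7 kg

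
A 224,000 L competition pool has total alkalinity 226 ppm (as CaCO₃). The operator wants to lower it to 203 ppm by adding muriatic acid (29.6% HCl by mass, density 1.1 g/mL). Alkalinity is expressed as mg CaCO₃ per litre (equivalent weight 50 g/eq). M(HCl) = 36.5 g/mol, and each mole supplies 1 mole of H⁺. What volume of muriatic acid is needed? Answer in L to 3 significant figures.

11.6 L

Alkalinity to neutralize: (226 − 203) = 23 mg/L as CaCO₃ × 224,000 L = 5152 g as CaCO₃.
Equivalents of H⁺ required: 5152 ÷ 50 g/eq = 103 eq = 103 mol HCl.
Mass of HCl: 103 × 36.5 = 3761 g.
Mass of 29.6% solution: 3761 / 0.296 = 12,710 g.
Volume: 12,710 g ÷ 1.1 g/mL = 11,550 mL.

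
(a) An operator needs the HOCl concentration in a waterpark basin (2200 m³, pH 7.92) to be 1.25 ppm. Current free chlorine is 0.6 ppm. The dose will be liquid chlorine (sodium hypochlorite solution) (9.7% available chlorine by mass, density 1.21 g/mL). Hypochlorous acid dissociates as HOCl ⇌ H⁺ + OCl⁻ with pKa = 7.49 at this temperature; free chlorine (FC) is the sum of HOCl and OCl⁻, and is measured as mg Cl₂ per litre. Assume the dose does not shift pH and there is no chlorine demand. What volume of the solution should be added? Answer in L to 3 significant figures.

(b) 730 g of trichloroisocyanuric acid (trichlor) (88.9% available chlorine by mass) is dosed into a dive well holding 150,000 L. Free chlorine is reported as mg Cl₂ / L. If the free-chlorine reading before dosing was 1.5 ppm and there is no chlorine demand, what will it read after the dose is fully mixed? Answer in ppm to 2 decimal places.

(a) 75.2 L; (b) 5.83 ppm

(a) Volume: 2200 m³ = 2,200,000 L.
(a) [OCl⁻]/[HOCl] = 10^(pH − pKa) = 10^(7.92 − 7.49) = 2.692; fraction as HOCl = 1/(1 + 2.692) = 0.2709.
(a) Free chlorine required for 1.25 ppm HOCl: 1.25 / 0.2709 = 4.614 ppm.
(a) FC to add: 4.614 − 0.6 = 4.014 mg/L as Cl₂.
(a) Cl₂ equivalent: 4.014 mg/L × 2,200,000 L = 8832 g.
(a) Product at 9.7% available Cl: 8832 / 0.097 = 91,050 g.
(a) Volume: 91,050 g ÷ 1.21 g/mL = 75,250 mL.

(b) Available chlorine delivered: 730 g × 0.889 = 649 g as Cl₂.
(b) Concentration rise: 649 g / 150,000 L = 4.326 mg/L = 4.33 ppm.
(b) Final FC: 1.5 + 4.33 = 5.83 ppm.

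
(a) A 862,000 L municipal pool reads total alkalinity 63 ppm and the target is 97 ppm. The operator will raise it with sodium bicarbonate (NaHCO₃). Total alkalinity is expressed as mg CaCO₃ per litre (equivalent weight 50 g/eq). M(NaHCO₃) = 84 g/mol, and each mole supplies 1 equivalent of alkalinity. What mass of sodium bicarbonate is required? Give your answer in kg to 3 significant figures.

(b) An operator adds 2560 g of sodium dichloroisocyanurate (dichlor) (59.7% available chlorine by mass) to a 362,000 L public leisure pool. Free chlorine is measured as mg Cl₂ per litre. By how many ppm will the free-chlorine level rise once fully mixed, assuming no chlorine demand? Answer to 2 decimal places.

(a) 49.2 kg; (b) 4.22 ppm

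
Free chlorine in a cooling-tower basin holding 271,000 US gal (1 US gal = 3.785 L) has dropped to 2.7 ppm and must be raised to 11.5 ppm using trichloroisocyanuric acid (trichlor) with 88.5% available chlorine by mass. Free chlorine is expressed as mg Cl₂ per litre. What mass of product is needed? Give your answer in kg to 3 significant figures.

10.2 kg

Volume: 271,000 US gal × 3.785 L/gal = 1,025,735 L.
Chlorine deficit: 11.5 − 2.7 = 8.8 ppm = 8.8 mg/L as Cl₂.
Cl₂ equivalent needed: 8.8 mg/L × 1,025,735 L = 9,026,000 mg = 9026 g.
Product at 88.5% available chlorine: 9026 / 0.885 = 10,200 g.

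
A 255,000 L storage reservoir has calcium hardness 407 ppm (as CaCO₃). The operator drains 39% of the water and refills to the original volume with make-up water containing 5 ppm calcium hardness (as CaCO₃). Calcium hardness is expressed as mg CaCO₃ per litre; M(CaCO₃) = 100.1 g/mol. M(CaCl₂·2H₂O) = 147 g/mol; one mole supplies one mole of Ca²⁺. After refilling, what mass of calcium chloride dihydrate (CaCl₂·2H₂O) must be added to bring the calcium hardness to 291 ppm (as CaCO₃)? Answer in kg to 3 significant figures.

After draining 39% and refilling: 407 × 0.61 + 5 × 0.39 = 250.22 ppm.
Deficit to target: 291 − 250.22 = 40.78 mg/L.
As CaCO₃: 40.78 mg/L × 255,000 L = 10,400 g; ÷ 100.1 = 103.9 mol Ca²⁺.
Mass: 103.9 × 147 = 15,270 g.

15.3 kg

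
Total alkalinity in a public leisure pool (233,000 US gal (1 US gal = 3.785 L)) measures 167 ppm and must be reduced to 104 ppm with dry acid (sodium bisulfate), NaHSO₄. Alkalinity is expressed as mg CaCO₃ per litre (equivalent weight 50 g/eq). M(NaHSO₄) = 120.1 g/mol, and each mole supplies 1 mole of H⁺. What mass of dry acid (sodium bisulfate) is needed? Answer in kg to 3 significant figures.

133 kg

Volume: 233,000 US gal × 3.785 L/gal = 881,905 L.
Alkalinity to neutralize: (167 − 104) = 63 mg/L as CaCO₃ × 881,905 L = 55,560 g as CaCO₃.
Equivalents of H⁺ required: 55,560 ÷ 50 g/eq = 1111 eq = 1111 mol NaHSO₄.
Mass of NaHSO₄: 1111 × 120.1 = 133,500 g.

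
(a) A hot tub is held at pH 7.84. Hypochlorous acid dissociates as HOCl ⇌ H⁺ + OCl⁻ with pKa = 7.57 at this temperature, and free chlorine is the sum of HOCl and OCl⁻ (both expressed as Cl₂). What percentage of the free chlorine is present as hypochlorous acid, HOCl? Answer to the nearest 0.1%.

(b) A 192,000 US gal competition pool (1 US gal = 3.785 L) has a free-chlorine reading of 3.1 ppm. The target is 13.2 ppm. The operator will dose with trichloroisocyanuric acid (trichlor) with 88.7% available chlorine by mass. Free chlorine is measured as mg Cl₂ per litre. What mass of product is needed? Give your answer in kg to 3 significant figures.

(a) 34.9%; (b) 8.27 kg

(a) [OCl⁻]/[HOCl] = 10^(pH − pKa) = 10^(7.84 − 7.57) = 10^0.27 = 1.862.
(a) Fraction as HOCl = 1 / (1 + 1.862) = 0.3494.

(b) Volume: 192,000 US gal × 3.785 L/gal = 726,720 L.
(b) Chlorine deficit: 13.2 − 3.1 = 10.1 ppm = 10.1 mg/L as Cl₂.
(b) Cl₂ equivalent needed: 10.1 mg/L × 726,720 L = 7,340,000 mg = 7340 g.
(b) Product at 88.7% available chlorine: 7340 / 0.887 = 8275 g.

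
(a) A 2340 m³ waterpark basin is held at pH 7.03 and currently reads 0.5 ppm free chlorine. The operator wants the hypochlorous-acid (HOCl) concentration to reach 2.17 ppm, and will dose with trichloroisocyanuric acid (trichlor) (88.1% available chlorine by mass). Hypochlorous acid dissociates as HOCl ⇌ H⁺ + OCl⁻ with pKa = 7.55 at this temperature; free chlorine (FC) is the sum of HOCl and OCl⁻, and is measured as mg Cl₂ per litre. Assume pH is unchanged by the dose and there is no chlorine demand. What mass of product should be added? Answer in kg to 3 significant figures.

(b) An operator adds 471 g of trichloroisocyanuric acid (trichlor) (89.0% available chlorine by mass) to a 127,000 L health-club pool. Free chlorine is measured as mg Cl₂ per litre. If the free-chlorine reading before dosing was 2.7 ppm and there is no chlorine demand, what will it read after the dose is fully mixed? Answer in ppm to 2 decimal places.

(a) Volume: 2340 m³ = 2,340,000 L.
(a) [OCl⁻]/[HOCl] = 10^(pH − pKa) = 10^(7.03 − 7.55) = 0.302; fraction as HOCl = 1/(1 + 0.302) = 0.7681.
(a) Free chlorine required for 2.17 ppm HOCl: 2.17 / 0.7681 = 2.825 ppm.
(a) FC to add: 2.825 − 0.5 = 2.325 mg/L as Cl₂.
(a) Cl₂ equivalent: 2.325 mg/L × 2,340,000 L = 5441 g.
(a) Product at 88.1% available Cl: 5441 / 0.881 = 6176 g.

(b) Available chlorine delivered: 471 g × 0.89 = 419.2 g as Cl₂.
(b) Concentration rise: 419.2 g / 127,000 L = 3.301 mg/L = 3.30 ppm.
(b) Final FC: 2.7 + 3.30 = 6.00 ppm.

(a) 6.18 kg; (b) 6.00 ppm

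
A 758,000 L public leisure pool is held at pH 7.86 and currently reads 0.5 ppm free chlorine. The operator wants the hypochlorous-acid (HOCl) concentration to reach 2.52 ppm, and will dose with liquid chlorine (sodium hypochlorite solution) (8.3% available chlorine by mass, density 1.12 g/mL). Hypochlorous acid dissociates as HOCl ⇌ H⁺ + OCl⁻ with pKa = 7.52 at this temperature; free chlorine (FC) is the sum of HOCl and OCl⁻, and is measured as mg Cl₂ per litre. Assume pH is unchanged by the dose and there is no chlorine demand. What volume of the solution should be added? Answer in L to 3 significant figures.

[OCl⁻]/[HOCl] = 10^(pH − pKa) = 10^(7.86 − 7.52) = 2.188; fraction as HOCl = 1/(1 + 2.188) = 0.3137.
Free chlorine required for 2.52 ppm HOCl: 2.52 / 0.3137 = 8.033 ppm.
FC to add: 8.033 − 0.5 = 7.533 mg/L as Cl₂.
Cl₂ equivalent: 7.533 mg/L × 758,000 L = 5710 g.
Product at 8.3% available Cl: 5710 / 0.083 = 68,800 g.
Volume: 68,800 g ÷ 1.12 g/mL = 61,430 mL.

61.4 L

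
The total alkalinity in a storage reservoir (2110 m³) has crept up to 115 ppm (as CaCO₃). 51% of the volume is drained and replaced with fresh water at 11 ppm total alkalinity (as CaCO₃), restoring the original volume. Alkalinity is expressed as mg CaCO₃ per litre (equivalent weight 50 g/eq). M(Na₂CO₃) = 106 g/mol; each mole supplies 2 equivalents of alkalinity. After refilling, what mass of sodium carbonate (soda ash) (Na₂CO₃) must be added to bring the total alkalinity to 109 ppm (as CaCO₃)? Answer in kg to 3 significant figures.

Volume: 2110 m³ = 2,110,000 L.
After draining 51% and refilling: 115 × 0.49 + 11 × 0.51 = 61.96 ppm.
Deficit to target: 109 − 61.96 = 47.04 mg/L.
As CaCO₃: 47.04 mg/L × 2,110,000 L = 99,250 g; ÷ 50 g/eq ÷ 2 = 992.5 mol Na₂CO₃.
Mass: 992.5 × 106 = 105,200 g.

105 kg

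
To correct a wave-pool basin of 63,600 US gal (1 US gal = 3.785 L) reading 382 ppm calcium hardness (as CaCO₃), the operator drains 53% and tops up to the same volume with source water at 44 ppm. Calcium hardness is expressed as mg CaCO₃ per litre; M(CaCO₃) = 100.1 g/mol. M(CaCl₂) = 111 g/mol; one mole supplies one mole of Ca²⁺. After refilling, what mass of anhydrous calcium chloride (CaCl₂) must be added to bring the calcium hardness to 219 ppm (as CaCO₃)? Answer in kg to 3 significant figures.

4.31 kg

Volume: 63,600 US gal × 3.785 L/gal = 240,726 L.
After draining 53% and refilling: 382 × 0.47 + 44 × 0.53 = 202.86 ppm.
Deficit to target: 219 − 202.86 = 16.14 mg/L.
As CaCO₃: 16.14 mg/L × 240,726 L = 3885 g; ÷ 100.1 = 38.81 mol Ca²⁺.
Mass: 38.81 × 111 = 4308 g.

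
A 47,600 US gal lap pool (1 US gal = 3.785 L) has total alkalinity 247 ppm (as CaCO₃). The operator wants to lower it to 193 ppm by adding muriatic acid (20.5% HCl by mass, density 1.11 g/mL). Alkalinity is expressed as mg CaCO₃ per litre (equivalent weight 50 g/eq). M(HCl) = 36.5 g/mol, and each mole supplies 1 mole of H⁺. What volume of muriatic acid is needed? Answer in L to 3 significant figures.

Volume: 47,600 US gal × 3.785 L/gal = 180,166 L.
Alkalinity to neutralize: (247 − 193) = 54 mg/L as CaCO₃ × 180,166 L = 9729 g as CaCO₃.
Equivalents of H⁺ required: 9729 ÷ 50 g/eq = 194.6 eq = 194.6 mol HCl.
Mass of HCl: 194.6 × 36.5 = 7102 g.
Mass of 20.5% solution: 7102 / 0.205 = 34,640 g.
Volume: 34,640 g ÷ 1.11 g/mL = 31,210 mL.

31.2 L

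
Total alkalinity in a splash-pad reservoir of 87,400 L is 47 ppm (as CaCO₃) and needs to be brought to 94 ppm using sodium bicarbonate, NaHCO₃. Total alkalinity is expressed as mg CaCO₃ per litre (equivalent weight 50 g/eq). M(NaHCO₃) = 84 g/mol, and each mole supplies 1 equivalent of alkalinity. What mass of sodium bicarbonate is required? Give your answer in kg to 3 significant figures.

Alkalinity to add: (94 − 47) = 47 mg/L as CaCO₃ × 87,400 L = 4108 g as CaCO₃.
Equivalents: 4108 g ÷ 50 g/eq = 82.16 eq.
NaHCO₃ supplies 1 eq per mole → 82.16 mol.
Mass: 82.16 mol × 84 g/mol = 6901 g.

6.90 kg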